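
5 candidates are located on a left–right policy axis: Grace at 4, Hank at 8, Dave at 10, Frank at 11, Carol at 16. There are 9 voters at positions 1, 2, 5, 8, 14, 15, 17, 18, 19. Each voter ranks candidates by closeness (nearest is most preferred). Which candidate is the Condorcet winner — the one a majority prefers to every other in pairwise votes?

Carol

With single-peaked preferences on a line, the Condorcet winner is the candidate closest to the median voter.
The median voter (position 14) is closest to Carol at 16.
Check: Carol vs Dave — voters closer to Carol: 5 of 9.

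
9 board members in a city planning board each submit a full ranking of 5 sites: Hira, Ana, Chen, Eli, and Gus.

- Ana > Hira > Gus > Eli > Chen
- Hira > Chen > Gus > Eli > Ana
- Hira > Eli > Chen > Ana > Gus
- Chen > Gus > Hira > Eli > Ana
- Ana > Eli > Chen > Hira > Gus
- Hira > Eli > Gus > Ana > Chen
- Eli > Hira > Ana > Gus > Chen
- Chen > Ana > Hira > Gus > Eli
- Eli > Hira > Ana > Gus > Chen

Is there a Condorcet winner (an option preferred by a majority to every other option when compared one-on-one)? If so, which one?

Head-to-head results (9 voters total):
Hira vs Ana: Hira wins 6–3.
Hira vs Chen: Hira wins 6–3.
Hira vs Eli: Hira wins 6–3.
Hira vs Gus: Hira wins 8–1.
Ana vs Chen: Ana wins 5–4.
Ana vs Eli: Eli wins 6–3.
Ana vs Gus: Ana wins 6–3.
Chen vs Eli: Eli wins 6–3.
Chen vs Gus: Chen wins 5–4.
Eli vs Gus: Eli wins 5–4.
Hira beats each rival — Ana (6–3), Chen (6–3), Eli (6–3), Gus (8–1) — so Hira is the Condorcet winner.

Hira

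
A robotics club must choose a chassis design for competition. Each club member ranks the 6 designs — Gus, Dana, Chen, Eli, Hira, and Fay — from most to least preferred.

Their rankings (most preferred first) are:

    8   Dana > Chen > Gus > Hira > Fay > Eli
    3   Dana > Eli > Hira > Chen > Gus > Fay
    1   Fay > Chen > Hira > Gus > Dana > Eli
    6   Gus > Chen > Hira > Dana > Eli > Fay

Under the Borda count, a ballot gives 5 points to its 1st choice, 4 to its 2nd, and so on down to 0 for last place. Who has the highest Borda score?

Dana

Borda scores:
  Gus: 8·3 + 3·1 + 2 + 6·5 = 59
  Dana: 8·5 + 3·5 + 1 + 6·2 = 68
  Chen: 8·4 + 3·2 + 4 + 6·4 = 66
  Eli: 8·0 + 3·4 + 0 + 6·1 = 18
  Hira: 8·2 + 3·3 + 3 + 6·3 = 46
  Fay: 8·1 + 3·0 + 5 + 6·0 = 13
Dana has the highest total.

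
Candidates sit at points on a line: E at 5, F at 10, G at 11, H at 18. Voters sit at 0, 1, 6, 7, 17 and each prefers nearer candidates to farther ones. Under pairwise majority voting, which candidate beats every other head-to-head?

With single-peaked preferences on a line, the Condorcet winner is the candidate closest to the median voter.
The median voter (position 6) is closest to E at 5.
Check: E vs G — voters closer to E: 4 of 5.

E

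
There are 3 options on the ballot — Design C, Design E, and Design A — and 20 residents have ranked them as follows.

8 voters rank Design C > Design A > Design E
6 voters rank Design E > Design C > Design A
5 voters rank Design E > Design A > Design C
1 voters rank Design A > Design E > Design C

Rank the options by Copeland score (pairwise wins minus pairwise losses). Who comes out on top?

Design E

Pairwise results:
  Design C vs Design E: Design E wins 12–8.
  Design C vs Design A: Design C wins 14–6.
  Design E vs Design A: Design E wins 11–9.
Copeland scores (wins − losses):
  Design C: 1 − 1 = 0
  Design E: 2 − 0 = 2
  Design A: 0 − 2 = -2
Design E has the best Copeland score.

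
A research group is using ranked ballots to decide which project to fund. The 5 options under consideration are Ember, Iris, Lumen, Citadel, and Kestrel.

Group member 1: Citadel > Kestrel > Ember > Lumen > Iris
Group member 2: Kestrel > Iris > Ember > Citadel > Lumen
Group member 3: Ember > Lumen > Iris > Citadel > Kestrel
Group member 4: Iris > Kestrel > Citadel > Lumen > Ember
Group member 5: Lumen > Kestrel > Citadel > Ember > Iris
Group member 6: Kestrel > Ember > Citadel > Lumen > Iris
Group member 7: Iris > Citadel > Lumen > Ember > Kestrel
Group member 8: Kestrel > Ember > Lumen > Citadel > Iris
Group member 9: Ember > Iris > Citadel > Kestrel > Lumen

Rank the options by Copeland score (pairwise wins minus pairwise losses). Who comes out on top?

Pairwise results:
  Ember vs Iris: Ember wins 6–3.
  Ember vs Lumen: Ember wins 6–3.
  Ember vs Citadel: Ember wins 5–4.
  Ember vs Kestrel: Kestrel wins 6–3.
  Iris vs Lumen: Lumen wins 5–4.
  Iris vs Citadel: Iris wins 5–4.
  Iris vs Kestrel: Kestrel wins 5–4.
  Lumen vs Citadel: Citadel wins 6–3.
  Lumen vs Kestrel: Kestrel wins 6–3.
  Citadel vs Kestrel: Kestrel wins 5–4.
Copeland scores (wins − losses):
  Ember: 3 − 1 = 2
  Iris: 1 − 3 = -2
  Lumen: 1 − 3 = -2
  Citadel: 1 − 3 = -2
  Kestrel: 4 − 0 = 4
Kestrel has the best Copeland score.

Kestrel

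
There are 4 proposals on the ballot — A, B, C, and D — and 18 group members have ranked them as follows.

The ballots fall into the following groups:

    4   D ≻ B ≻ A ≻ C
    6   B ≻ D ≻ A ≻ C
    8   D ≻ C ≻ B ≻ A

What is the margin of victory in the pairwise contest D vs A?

18

Ballots ranking D above A: 4+6+8 = 18.
Ballots ranking A above D: 0.
D wins 18–0, a margin of 18.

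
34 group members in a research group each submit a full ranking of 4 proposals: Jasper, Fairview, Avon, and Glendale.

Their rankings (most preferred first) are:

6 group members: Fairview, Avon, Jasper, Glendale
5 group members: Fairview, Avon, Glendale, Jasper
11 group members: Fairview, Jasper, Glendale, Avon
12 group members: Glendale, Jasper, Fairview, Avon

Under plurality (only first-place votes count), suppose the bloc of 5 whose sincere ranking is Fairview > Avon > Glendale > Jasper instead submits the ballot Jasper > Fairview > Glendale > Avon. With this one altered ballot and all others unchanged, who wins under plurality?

First-place totals with the altered ballot: Jasper 5, Fairview 17, Avon 0, Glendale 12.
The winner is unchanged: still Fairview.

Fairview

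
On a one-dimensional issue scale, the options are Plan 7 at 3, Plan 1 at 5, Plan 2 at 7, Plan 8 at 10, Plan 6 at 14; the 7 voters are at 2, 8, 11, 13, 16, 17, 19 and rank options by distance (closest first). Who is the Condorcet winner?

Plan 6

With single-peaked preferences on a line, the Condorcet winner is the candidate closest to the median voter.
The median voter (position 13) is closest to Plan 6 at 14.
Check: Plan 6 vs Plan 2 — voters closer to Plan 6: 5 of 7.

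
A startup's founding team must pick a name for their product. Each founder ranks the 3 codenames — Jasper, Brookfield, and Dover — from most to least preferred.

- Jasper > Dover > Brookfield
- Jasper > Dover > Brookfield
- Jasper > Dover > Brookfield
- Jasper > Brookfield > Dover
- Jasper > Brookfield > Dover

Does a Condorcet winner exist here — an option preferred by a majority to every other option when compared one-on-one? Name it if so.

Jasper

Head-to-head results (5 voters total):
Jasper vs Brookfield: Jasper wins 5–0.
Jasper vs Dover: Jasper wins 5–0.
Brookfield vs Dover: Dover wins 3–2.
Jasper beats each rival — Brookfield (5–0), Dover (5–0) — so Jasper is the Condorcet winner.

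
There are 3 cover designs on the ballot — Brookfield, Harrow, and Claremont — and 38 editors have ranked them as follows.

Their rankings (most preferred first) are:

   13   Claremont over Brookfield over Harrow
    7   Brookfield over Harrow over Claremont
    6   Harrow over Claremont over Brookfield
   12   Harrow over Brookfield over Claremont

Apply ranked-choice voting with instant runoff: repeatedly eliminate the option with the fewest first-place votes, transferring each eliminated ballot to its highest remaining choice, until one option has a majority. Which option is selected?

Harrow

Round 1: Harrow 18, Claremont 13, Brookfield 7. Brookfield has the fewest and is eliminated.
Round 2: Harrow 25, Claremont 13. Harrow has a majority.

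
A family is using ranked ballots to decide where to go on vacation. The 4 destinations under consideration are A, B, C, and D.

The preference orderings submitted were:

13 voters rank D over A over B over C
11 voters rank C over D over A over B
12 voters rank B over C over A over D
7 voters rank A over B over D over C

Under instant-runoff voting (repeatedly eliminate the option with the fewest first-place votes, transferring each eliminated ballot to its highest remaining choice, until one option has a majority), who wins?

Round 1: D 13, B 12, C 11, A 7. A has the fewest and is eliminated.
Round 2: B 19, D 13, C 11. C has the fewest and is eliminated.
Round 3: D 24, B 19. D has a majority.

D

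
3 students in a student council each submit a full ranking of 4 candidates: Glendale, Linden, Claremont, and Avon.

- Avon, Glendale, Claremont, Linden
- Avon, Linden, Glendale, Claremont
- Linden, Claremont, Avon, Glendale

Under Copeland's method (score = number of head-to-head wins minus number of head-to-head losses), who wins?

Avon

Pairwise results:
  Glendale vs Linden: Linden wins 2–1.
  Glendale vs Claremont: Glendale wins 2–1.
  Glendale vs Avon: Avon wins 3–0.
  Linden vs Claremont: Linden wins 2–1.
  Linden vs Avon: Avon wins 2–1.
  Claremont vs Avon: Avon wins 2–1.
Copeland scores (wins − losses):
  Glendale: 1 − 2 = -1
  Linden: 2 − 1 = 1
  Claremont: 0 − 3 = -3
  Avon: 3 − 0 = 3
Avon has the best Copeland score.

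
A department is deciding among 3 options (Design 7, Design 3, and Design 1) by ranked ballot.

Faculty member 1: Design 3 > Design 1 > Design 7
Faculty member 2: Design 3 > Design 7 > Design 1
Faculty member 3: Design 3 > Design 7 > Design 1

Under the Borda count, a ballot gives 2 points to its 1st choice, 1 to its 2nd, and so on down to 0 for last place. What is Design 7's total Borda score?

2

Borda scores:
  Design 7: 0 + 1 + 1 = 2
  Design 3: 2 + 2 + 2 = 6
  Design 1: 1 + 0 + 0 = 1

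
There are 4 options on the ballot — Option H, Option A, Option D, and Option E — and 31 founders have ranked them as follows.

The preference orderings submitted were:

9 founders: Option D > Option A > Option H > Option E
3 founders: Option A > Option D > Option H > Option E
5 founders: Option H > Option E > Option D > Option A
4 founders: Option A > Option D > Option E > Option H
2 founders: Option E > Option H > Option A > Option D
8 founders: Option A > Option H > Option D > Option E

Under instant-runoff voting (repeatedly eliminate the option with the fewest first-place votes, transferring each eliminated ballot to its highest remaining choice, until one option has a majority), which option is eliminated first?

Round 1: Option A 15, Option D 9, Option H 5, Option E 2. Option E has the fewest and is eliminated.
Round 2: Option A 15, Option D 9, Option H 7. Option H has the fewest and is eliminated.
Round 3: Option A 17, Option D 14. Option A has a majority.

Option E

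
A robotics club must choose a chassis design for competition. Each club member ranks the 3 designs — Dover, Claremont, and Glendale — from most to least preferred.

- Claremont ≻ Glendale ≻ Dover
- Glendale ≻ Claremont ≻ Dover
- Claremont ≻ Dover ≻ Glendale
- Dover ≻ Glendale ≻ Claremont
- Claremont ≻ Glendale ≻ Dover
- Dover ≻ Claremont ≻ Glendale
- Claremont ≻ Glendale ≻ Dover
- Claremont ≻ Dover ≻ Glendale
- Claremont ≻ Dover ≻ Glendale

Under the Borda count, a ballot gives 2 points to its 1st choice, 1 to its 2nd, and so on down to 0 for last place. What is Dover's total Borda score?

7

Borda scores:
  Dover: 0 + 0 + 1 + 2 + 0 + 2 + 0 + 1 + 1 = 7
  Claremont: 2 + 1 + 2 + 0 + 2 + 1 + 2 + 2 + 2 = 14
  Glendale: 1 + 2 + 0 + 1 + 1 + 0 + 1 + 0 + 0 = 6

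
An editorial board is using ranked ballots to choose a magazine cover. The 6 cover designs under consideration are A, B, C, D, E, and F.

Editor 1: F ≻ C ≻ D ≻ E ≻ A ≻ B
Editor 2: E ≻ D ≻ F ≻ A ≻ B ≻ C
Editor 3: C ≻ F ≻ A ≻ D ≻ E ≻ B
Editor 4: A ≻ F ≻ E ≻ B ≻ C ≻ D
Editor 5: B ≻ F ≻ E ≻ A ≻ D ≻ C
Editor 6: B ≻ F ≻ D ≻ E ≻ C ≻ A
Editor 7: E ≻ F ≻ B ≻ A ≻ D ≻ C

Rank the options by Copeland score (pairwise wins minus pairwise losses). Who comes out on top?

F

Pairwise results:
  A vs B: A wins 4–3.
  A vs C: A wins 4–3.
  A vs D: A wins 4–3.
  A vs E: E wins 5–2.
  A vs F: F wins 6–1.
  B vs C: B wins 5–2.
  B vs D: B wins 4–3.
  B vs E: E wins 5–2.
  B vs F: F wins 5–2.
  C vs D: D wins 4–3.
  C vs E: E wins 5–2.
  C vs F: F wins 6–1.
  D vs E: E wins 4–3.
  D vs F: F wins 6–1.
  E vs F: F wins 5–2.
Copeland scores (wins − losses):
  A: 3 − 2 = 1
  B: 2 − 3 = -1
  C: 0 − 5 = -5
  D: 1 − 4 = -3
  E: 4 − 1 = 3
  F: 5 − 0 = 5
F has the best Copeland score.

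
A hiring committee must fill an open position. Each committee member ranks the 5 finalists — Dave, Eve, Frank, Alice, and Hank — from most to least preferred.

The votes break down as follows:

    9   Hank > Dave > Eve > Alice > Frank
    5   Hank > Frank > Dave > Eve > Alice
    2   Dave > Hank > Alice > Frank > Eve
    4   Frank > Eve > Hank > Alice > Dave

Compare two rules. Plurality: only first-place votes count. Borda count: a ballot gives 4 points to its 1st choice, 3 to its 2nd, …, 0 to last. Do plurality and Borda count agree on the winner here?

Plurality first-place counts: Dave 2, Eve 0, Frank 4, Alice 0, Hank 14 → Hank.
Borda totals: Dave 45, Eve 35, Frank 33, Alice 17, Hank 70 → Hank.
The two rules agree on Hank.

Yes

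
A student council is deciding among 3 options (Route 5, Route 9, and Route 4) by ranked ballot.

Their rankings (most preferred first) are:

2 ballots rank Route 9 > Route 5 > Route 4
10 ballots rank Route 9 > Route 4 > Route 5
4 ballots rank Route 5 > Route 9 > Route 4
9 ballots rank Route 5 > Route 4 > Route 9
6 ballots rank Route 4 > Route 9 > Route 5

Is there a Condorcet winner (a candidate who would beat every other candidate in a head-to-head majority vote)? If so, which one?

Route 9

Head-to-head results (31 voters total):
Route 5 vs Route 9: Route 9 wins 18–13.
Route 5 vs Route 4: Route 4 wins 16–15.
Route 9 vs Route 4: Route 9 wins 16–15.
Route 9 beats each rival — Route 5 (18–13), Route 4 (16–15) — so Route 9 is the Condorcet winner.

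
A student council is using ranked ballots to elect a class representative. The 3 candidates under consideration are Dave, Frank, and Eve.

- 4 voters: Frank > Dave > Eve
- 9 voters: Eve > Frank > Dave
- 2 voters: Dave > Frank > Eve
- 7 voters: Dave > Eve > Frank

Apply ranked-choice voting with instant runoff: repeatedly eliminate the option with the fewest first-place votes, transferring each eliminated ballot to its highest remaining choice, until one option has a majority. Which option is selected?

Dave

Round 1: Dave 9, Eve 9, Frank 4. Frank has the fewest and is eliminated.
Round 2: Dave 13, Eve 9. Dave has a majority.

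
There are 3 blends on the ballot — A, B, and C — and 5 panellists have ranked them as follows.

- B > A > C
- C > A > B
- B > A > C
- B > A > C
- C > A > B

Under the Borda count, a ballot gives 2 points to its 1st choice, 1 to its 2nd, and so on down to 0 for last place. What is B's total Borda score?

Borda scores:
  A: 1 + 1 + 1 + 1 + 1 = 5
  B: 2 + 0 + 2 + 2 + 0 = 6
  C: 0 + 2 + 0 + 0 + 2 = 4

6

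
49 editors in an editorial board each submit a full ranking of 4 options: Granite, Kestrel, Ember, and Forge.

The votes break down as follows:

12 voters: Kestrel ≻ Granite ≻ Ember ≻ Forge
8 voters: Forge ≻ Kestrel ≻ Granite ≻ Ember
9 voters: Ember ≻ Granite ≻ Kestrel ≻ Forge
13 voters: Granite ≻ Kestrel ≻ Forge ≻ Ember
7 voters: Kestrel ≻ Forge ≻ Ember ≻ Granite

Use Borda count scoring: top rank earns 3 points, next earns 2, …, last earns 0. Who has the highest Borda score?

Kestrel

Borda scores:
  Granite: 12·2 + 8·1 + 9·2 + 13·3 + 7·0 = 89
  Kestrel: 12·3 + 8·2 + 9·1 + 13·2 + 7·3 = 108
  Ember: 12·1 + 8·0 + 9·3 + 13·0 + 7·1 = 46
  Forge: 12·0 + 8·3 + 9·0 + 13·1 + 7·2 = 51
Kestrel has the highest total.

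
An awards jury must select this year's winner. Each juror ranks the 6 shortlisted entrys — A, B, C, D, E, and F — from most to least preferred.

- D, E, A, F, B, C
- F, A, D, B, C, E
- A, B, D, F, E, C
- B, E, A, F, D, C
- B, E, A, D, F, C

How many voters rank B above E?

Ballots ranking B above E: 4.
Ballots ranking E above B: 1.
So 4 of 5 voters prefer B to E.

4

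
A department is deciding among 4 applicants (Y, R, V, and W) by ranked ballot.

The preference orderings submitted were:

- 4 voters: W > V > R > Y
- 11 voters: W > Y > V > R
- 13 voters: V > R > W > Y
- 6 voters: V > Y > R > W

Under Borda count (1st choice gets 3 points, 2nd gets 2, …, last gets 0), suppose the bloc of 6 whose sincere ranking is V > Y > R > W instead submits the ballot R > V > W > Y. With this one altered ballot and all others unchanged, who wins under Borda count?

V

Borda totals with the altered ballot: Y 22, R 48, V 70, W 64.
The winner is unchanged: still V.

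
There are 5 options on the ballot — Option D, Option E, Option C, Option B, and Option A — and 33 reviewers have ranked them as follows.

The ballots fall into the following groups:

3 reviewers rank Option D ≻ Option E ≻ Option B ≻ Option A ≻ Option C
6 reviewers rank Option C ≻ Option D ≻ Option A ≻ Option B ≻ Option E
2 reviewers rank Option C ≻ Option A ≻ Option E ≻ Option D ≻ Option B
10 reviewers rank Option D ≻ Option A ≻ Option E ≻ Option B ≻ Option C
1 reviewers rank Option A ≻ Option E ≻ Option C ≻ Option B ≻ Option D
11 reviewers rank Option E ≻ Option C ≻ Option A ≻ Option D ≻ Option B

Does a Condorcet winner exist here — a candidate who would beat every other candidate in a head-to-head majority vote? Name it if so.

Head-to-head results (33 voters total):
Option D vs Option E: Option D wins 19–14.
Option D vs Option C: Option C wins 20–13.
Option D vs Option B: Option D wins 32–1.
Option D vs Option A: Option D wins 19–14.
Option E vs Option C: Option E wins 25–8.
Option E vs Option B: Option E wins 27–6.
Option E vs Option A: Option A wins 19–14.
Option C vs Option B: Option C wins 20–13.
Option C vs Option A: Option C wins 19–14.
Option B vs Option A: Option A wins 30–3.
No candidate beats all others: Option D beats Option E beats Option C beats Option D, a majority cycle.

There is no Condorcet winner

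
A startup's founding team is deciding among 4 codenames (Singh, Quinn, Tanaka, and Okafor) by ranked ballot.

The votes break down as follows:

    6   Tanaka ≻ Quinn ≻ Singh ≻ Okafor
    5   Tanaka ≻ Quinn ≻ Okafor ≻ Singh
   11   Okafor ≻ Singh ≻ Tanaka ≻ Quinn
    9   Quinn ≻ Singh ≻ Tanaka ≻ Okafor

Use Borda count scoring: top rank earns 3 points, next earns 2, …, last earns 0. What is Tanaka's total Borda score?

53

Borda scores:
  Singh: 6·1 + 5·0 + 11·2 + 9·2 = 46
  Quinn: 6·2 + 5·2 + 11·0 + 9·3 = 49
  Tanaka: 6·3 + 5·3 + 11·1 + 9·1 = 53
  Okafor: 6·0 + 5·1 + 11·3 + 9·0 = 38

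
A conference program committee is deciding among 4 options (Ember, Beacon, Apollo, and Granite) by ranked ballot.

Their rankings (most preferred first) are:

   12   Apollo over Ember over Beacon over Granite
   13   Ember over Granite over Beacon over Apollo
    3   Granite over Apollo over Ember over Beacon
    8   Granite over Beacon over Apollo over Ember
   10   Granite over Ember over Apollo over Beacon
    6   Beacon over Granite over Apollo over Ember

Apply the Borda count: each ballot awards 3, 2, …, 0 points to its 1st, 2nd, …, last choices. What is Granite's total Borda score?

Borda scores:
  Ember: 12·2 + 13·3 + 3·1 + 8·0 + 10·2 + 6·0 = 86
  Beacon: 12·1 + 13·1 + 3·0 + 8·2 + 10·0 + 6·3 = 59
  Apollo: 12·3 + 13·0 + 3·2 + 8·1 + 10·1 + 6·1 = 66
  Granite: 12·0 + 13·2 + 3·3 + 8·3 + 10·3 + 6·2 = 101

101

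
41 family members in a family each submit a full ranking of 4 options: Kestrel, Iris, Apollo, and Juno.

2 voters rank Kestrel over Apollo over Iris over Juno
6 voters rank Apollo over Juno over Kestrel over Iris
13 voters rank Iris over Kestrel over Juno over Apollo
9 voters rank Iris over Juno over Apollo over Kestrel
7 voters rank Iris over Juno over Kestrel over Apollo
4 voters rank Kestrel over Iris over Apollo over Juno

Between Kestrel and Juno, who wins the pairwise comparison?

Juno

Ballots ranking Kestrel above Juno: 2+13+4 = 19.
Ballots ranking Juno above Kestrel: 6+9+7 = 22.
Juno wins the head-to-head, 22–19.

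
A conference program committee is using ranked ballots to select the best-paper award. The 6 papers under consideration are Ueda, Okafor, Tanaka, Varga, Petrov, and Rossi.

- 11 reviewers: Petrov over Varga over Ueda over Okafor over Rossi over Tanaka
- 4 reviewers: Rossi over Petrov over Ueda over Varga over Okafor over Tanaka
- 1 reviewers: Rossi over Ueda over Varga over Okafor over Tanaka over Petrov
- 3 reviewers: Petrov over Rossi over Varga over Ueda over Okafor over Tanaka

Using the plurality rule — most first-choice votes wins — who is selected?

First-place vote totals:
  Ueda: 0
  Okafor: 0
  Tanaka: 0
  Varga: 0
  Petrov: 14
  Rossi: 5
Petrov has the most first-place votes.

Petrov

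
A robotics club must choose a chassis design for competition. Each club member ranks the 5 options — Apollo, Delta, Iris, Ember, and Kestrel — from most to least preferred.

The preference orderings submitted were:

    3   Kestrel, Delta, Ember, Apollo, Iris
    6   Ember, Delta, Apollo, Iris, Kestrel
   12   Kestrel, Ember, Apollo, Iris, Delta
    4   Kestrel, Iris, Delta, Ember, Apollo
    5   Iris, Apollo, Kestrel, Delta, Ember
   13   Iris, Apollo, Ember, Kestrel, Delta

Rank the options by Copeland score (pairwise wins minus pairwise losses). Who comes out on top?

Iris

Pairwise results:
  Apollo vs Delta: Apollo wins 30–13.
  Apollo vs Iris: Iris wins 22–21.
  Apollo vs Ember: Ember wins 25–18.
  Apollo vs Kestrel: Apollo wins 24–19.
  Delta vs Iris: Iris wins 34–9.
  Delta vs Ember: Ember wins 31–12.
  Delta vs Kestrel: Kestrel wins 37–6.
  Iris vs Ember: Iris wins 22–21.
  Iris vs Kestrel: Iris wins 24–19.
  Ember vs Kestrel: Kestrel wins 24–19.
Copeland scores (wins − losses):
  Apollo: 2 − 2 = 0
  Delta: 0 − 4 = -4
  Iris: 4 − 0 = 4
  Ember: 2 − 2 = 0
  Kestrel: 2 − 2 = 0
Iris has the best Copeland score.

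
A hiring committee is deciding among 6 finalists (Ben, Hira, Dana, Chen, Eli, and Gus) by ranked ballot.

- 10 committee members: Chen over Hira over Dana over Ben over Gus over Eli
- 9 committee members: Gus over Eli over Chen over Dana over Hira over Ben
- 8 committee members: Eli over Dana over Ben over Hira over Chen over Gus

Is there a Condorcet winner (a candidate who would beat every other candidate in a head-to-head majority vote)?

No

Head-to-head results (27 voters total):
Ben vs Hira: Hira wins 19–8.
Ben vs Dana: Dana wins 27–0.
Ben vs Chen: Chen wins 19–8.
Ben vs Eli: Eli wins 17–10.
Ben vs Gus: Ben wins 18–9.
Hira vs Dana: Dana wins 17–10.
Hira vs Chen: Chen wins 19–8.
Hira vs Eli: Eli wins 17–10.
Hira vs Gus: Hira wins 18–9.
Dana vs Chen: Chen wins 19–8.
Dana vs Eli: Eli wins 17–10.
Dana vs Gus: Dana wins 18–9.
Chen vs Eli: Eli wins 17–10.
Chen vs Gus: Chen wins 18–9.
Eli vs Gus: Gus wins 19–8.
No candidate beats all others: Ben beats Gus beats Eli beats Ben, a majority cycle.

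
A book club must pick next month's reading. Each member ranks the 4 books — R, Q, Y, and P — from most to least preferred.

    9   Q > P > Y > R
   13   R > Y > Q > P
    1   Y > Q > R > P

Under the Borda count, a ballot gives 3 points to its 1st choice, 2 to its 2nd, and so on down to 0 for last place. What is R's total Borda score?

40

Borda scores:
  R: 9·0 + 13·3 + 1 = 40
  Q: 9·3 + 13·1 + 2 = 42
  Y: 9·1 + 13·2 + 3 = 38
  P: 9·2 + 13·0 + 0 = 18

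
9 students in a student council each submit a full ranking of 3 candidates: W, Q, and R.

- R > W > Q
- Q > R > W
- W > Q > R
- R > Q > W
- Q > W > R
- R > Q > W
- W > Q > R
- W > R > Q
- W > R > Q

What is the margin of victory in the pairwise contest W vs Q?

1

Ballots ranking W above Q: 5.
Ballots ranking Q above W: 4.
W wins 5–4, a margin of 1.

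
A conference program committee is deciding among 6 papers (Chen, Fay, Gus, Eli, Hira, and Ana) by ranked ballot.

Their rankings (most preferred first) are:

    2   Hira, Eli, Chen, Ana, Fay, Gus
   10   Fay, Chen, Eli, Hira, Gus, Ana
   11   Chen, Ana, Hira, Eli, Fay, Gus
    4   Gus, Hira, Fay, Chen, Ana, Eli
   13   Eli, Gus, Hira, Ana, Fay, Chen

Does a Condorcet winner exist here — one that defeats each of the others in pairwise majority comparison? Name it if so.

None — there is no Condorcet winner

Head-to-head results (40 voters total):
Chen vs Fay: Fay wins 27–13.
Chen vs Gus: Chen wins 23–17.
Chen vs Eli: Chen wins 25–15.
Chen vs Hira: Chen wins 21–19.
Chen vs Ana: Chen wins 27–13.
Fay vs Gus: Fay wins 23–17.
Fay vs Eli: Eli wins 26–14.
Fay vs Hira: Hira wins 30–10.
Fay vs Ana: Ana wins 26–14.
Gus vs Eli: Eli wins 36–4.
Gus vs Hira: Hira wins 23–17.
Gus vs Ana: Gus wins 27–13.
Eli vs Hira: Eli wins 23–17.
Eli vs Ana: Eli wins 25–15.
Hira vs Ana: Hira wins 29–11.
No candidate beats all others: Chen beats Eli beats Fay beats Chen, a majority cycle.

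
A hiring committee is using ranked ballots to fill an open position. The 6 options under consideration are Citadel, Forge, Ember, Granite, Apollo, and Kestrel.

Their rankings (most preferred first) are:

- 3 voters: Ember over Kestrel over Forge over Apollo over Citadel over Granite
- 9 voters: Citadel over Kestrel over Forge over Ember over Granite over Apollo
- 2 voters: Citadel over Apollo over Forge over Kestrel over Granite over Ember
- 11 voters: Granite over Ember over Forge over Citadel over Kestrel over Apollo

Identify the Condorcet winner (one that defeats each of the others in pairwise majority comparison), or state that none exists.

There is no Condorcet winner

Head-to-head results (25 voters total):
Citadel vs Forge: Forge wins 14–11.
Citadel vs Ember: Ember wins 14–11.
Citadel vs Granite: Citadel wins 14–11.
Citadel vs Apollo: Citadel wins 22–3.
Citadel vs Kestrel: Citadel wins 22–3.
Forge vs Ember: Ember wins 14–11.
Forge vs Granite: Forge wins 14–11.
Forge vs Apollo: Forge wins 23–2.
Forge vs Kestrel: Forge wins 13–12.
Ember vs Granite: Granite wins 13–12.
Ember vs Apollo: Ember wins 23–2.
Ember vs Kestrel: Ember wins 14–11.
Granite vs Apollo: Granite wins 20–5.
Granite vs Kestrel: Kestrel wins 14–11.
Apollo vs Kestrel: Kestrel wins 23–2.
No candidate beats all others: Citadel beats Granite beats Ember beats Citadel, a majority cycle.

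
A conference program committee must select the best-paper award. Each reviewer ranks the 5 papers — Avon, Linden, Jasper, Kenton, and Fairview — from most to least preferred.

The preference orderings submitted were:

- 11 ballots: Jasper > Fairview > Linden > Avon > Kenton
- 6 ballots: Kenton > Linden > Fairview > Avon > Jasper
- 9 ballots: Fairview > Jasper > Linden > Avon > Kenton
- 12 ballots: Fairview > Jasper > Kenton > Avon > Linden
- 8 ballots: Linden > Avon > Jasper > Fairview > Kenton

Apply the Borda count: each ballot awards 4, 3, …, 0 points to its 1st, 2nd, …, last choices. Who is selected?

Fairview

Borda scores:
  Avon: 11·1 + 6·1 + 9·1 + 12·1 + 8·3 = 62
  Linden: 11·2 + 6·3 + 9·2 + 12·0 + 8·4 = 90
  Jasper: 11·4 + 6·0 + 9·3 + 12·3 + 8·2 = 123
  Kenton: 11·0 + 6·4 + 9·0 + 12·2 + 8·0 = 48
  Fairview: 11·3 + 6·2 + 9·4 + 12·4 + 8·1 = 137
Fairview has the highest total.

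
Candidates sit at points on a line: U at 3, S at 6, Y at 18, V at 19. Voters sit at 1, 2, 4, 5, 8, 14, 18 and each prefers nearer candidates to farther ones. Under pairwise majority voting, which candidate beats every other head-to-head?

With single-peaked preferences on a line, the Condorcet winner is the candidate closest to the median voter.
The median voter (position 5) is closest to S at 6.
Check: S vs Y — voters closer to S: 5 of 7.

S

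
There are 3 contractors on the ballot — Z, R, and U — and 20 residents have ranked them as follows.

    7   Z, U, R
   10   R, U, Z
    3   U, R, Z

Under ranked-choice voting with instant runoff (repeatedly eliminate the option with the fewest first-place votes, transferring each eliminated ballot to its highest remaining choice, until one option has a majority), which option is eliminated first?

U

Round 1: R 10, Z 7, U 3. U has the fewest and is eliminated.
Round 2: R 13, Z 7. R has a majority.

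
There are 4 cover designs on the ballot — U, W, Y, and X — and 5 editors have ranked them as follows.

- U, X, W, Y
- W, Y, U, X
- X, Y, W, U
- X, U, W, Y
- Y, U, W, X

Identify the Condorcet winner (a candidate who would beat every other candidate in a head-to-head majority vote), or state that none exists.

Head-to-head results (5 voters total):
U vs W: U wins 3–2.
U vs Y: Y wins 3–2.
U vs X: U wins 3–2.
W vs Y: W wins 3–2.
W vs X: X wins 3–2.
Y vs X: X wins 3–2.
No candidate beats all others: U beats W beats Y beats U, a majority cycle.

None — there is no Condorcet winner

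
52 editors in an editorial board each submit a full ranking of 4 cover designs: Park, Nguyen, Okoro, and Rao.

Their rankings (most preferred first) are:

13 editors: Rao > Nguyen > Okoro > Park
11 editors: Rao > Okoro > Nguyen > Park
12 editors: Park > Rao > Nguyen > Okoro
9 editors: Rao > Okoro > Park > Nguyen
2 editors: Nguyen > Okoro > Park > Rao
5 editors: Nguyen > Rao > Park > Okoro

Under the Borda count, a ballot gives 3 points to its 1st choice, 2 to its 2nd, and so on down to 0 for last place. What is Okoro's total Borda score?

Borda scores:
  Park: 13·0 + 11·0 + 12·3 + 9·1 + 2·1 + 5·1 = 52
  Nguyen: 13·2 + 11·1 + 12·1 + 9·0 + 2·3 + 5·3 = 70
  Okoro: 13·1 + 11·2 + 12·0 + 9·2 + 2·2 + 5·0 = 57
  Rao: 13·3 + 11·3 + 12·2 + 9·3 + 2·0 + 5·2 = 133

57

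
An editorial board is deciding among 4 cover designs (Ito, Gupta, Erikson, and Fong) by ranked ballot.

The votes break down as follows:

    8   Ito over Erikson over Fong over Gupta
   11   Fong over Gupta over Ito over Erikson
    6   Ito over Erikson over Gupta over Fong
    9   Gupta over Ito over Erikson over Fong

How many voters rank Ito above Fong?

Ballots ranking Ito above Fong: 8+6+9 = 23.
Ballots ranking Fong above Ito: 11.
So 23 of 34 voters prefer Ito to Fong.

23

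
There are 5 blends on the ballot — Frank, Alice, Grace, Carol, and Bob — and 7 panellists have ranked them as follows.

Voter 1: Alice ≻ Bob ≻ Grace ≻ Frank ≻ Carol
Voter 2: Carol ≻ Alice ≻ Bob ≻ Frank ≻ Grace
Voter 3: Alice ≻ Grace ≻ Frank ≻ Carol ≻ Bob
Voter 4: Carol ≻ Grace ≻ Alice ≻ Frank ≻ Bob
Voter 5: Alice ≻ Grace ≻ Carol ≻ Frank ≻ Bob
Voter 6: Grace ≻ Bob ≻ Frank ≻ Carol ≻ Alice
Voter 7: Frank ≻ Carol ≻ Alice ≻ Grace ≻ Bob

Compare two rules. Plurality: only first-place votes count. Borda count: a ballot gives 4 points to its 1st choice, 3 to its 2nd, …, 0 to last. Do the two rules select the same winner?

Yes

Plurality first-place counts: Frank 1, Alice 3, Grace 1, Carol 2, Bob 0 → Alice.
Borda totals: Frank 12, Alice 19, Grace 16, Carol 15, Bob 8 → Alice.
The two rules agree on Alice.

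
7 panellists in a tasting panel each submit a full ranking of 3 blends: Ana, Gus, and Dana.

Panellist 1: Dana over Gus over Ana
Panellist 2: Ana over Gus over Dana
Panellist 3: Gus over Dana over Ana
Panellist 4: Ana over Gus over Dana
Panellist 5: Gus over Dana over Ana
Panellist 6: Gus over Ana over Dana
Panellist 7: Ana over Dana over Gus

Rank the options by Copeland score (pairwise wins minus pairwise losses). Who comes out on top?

Pairwise results:
  Ana vs Gus: Gus wins 4–3.
  Ana vs Dana: Ana wins 4–3.
  Gus vs Dana: Gus wins 5–2.
Copeland scores (wins − losses):
  Ana: 1 − 1 = 0
  Gus: 2 − 0 = 2
  Dana: 0 − 2 = -2
Gus has the best Copeland score.

Gus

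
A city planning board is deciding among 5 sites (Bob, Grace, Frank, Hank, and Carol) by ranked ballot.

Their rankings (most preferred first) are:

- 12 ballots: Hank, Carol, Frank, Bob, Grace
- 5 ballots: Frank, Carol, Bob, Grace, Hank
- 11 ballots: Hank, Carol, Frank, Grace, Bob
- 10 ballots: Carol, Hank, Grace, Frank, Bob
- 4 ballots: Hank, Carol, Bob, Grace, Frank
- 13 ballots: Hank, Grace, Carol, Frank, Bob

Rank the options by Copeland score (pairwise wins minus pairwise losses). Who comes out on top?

Hank

Pairwise results:
  Bob vs Grace: Grace wins 34–21.
  Bob vs Frank: Frank wins 51–4.
  Bob vs Hank: Hank wins 50–5.
  Bob vs Carol: Carol wins 55–0.
  Grace vs Frank: Frank wins 28–27.
  Grace vs Hank: Hank wins 50–5.
  Grace vs Carol: Carol wins 42–13.
  Frank vs Hank: Hank wins 50–5.
  Frank vs Carol: Carol wins 50–5.
  Hank vs Carol: Hank wins 40–15.
Copeland scores (wins − losses):
  Bob: 0 − 4 = -4
  Grace: 1 − 3 = -2
  Frank: 2 − 2 = 0
  Hank: 4 − 0 = 4
  Carol: 3 − 1 = 2
Hank has the best Copeland score.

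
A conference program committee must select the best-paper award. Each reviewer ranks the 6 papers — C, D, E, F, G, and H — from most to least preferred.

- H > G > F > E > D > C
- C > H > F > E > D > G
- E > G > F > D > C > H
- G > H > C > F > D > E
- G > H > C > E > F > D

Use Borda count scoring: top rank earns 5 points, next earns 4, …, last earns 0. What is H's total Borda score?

17

Borda scores:
  C: 0 + 5 + 1 + 3 + 3 = 12
  D: 1 + 1 + 2 + 1 + 0 = 5
  E: 2 + 2 + 5 + 0 + 2 = 11
  F: 3 + 3 + 3 + 2 + 1 = 12
  G: 4 + 0 + 4 + 5 + 5 = 18
  H: 5 + 4 + 0 + 4 + 4 = 17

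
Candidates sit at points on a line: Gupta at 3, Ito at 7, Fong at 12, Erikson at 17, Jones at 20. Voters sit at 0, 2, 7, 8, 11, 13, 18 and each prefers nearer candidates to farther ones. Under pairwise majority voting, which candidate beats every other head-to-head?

Ito

With single-peaked preferences on a line, the Condorcet winner is the candidate closest to the median voter.
The median voter (position 8) is closest to Ito at 7.
Check: Ito vs Fong — voters closer to Ito: 4 of 7.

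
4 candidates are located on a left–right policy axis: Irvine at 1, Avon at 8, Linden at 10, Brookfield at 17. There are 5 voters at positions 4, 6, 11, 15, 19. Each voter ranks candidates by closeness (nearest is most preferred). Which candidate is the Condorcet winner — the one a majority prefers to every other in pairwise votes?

With single-peaked preferences on a line, the Condorcet winner is the candidate closest to the median voter.
The median voter (position 11) is closest to Linden at 10.
Check: Linden vs Brookfield — voters closer to Linden: 3 of 5.

Linden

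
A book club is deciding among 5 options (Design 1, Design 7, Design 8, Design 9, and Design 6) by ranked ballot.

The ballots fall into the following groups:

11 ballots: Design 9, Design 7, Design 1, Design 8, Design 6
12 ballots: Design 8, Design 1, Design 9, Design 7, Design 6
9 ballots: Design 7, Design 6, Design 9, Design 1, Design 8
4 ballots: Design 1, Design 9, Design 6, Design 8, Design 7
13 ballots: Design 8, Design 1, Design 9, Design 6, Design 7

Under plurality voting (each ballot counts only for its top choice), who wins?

Design 8

First-place vote totals:
  Design 1: 4
  Design 7: 9
  Design 8: 25
  Design 9: 11
  Design 6: 0
Design 8 has the most first-place votes.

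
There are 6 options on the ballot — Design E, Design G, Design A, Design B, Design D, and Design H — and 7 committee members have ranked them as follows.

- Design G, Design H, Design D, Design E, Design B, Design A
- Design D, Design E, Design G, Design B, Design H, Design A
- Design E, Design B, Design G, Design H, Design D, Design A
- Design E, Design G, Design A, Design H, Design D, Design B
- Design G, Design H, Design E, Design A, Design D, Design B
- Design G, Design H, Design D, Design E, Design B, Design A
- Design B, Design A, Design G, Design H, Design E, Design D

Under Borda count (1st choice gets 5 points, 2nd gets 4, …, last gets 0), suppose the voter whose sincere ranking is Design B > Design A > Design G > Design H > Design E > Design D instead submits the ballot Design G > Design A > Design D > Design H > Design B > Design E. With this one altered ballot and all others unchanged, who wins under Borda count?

Borda totals with the altered ballot: Design E 21, Design G 30, Design A 9, Design B 9, Design D 17, Design H 19.
The winner is unchanged: still Design G.

Design G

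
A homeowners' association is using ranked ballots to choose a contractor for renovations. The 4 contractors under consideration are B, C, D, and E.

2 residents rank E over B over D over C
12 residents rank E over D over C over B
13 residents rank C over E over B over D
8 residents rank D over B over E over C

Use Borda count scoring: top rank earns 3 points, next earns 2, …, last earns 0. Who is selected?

E

Borda scores:
  B: 2·2 + 12·0 + 13·1 + 8·2 = 33
  C: 2·0 + 12·1 + 13·3 + 8·0 = 51
  D: 2·1 + 12·2 + 13·0 + 8·3 = 50
  E: 2·3 + 12·3 + 13·2 + 8·1 = 76
E has the highest total.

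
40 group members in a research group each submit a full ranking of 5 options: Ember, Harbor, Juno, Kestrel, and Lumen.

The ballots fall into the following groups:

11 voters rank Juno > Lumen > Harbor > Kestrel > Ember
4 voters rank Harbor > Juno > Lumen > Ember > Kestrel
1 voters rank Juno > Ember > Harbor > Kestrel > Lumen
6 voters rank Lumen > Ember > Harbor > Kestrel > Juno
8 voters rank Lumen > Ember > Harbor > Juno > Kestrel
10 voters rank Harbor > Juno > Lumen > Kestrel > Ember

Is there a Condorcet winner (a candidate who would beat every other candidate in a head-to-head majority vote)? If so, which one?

Head-to-head results (40 voters total):
Ember vs Harbor: Harbor wins 25–15.
Ember vs Juno: Juno wins 26–14.
Ember vs Kestrel: Kestrel wins 21–19.
Ember vs Lumen: Lumen wins 39–1.
Harbor vs Juno: Harbor wins 28–12.
Harbor vs Kestrel: Harbor wins 40–0.
Harbor vs Lumen: Lumen wins 25–15.
Juno vs Kestrel: Juno wins 34–6.
Juno vs Lumen: Juno wins 26–14.
Kestrel vs Lumen: Lumen wins 39–1.
No candidate beats all others: Harbor beats Juno beats Lumen beats Harbor, a majority cycle.

No Condorcet winner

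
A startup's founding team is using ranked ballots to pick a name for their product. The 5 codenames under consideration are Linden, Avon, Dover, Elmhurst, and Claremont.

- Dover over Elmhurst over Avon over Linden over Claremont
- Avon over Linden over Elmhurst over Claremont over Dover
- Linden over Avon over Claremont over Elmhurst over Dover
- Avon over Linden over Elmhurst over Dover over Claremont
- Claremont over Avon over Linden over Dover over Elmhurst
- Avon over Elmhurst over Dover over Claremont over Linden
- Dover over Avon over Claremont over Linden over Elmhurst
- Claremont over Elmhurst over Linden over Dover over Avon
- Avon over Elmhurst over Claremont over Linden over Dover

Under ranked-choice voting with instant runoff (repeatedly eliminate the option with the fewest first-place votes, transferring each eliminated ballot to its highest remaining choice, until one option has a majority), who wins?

Avon

Round 1: Avon 4, Dover 2, Claremont 2, Linden 1, Elmhurst 0. Elmhurst has the fewest and is eliminated.
Round 2: Avon 4, Dover 2, Claremont 2, Linden 1. Linden has the fewest and is eliminated.
Round 3: Avon 5, Dover 2, Claremont 2. Avon has a majority.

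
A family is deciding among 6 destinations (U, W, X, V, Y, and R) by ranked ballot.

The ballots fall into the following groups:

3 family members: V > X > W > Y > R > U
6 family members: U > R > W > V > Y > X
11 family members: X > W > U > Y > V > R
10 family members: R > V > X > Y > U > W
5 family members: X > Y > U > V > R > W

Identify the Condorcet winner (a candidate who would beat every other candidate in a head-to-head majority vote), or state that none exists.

Head-to-head results (35 voters total):
U vs W: U wins 21–14.
U vs X: X wins 29–6.
U vs V: U wins 22–13.
U vs Y: Y wins 18–17.
U vs R: U wins 22–13.
W vs X: X wins 29–6.
W vs V: V wins 18–17.
W vs Y: W wins 20–15.
W vs R: R wins 21–14.
X vs V: V wins 19–16.
X vs Y: X wins 29–6.
X vs R: X wins 19–16.
V vs Y: V wins 19–16.
V vs R: V wins 19–16.
Y vs R: Y wins 19–16.
No candidate beats all others: U beats W beats Y beats U, a majority cycle.

None — there is no Condorcet winner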